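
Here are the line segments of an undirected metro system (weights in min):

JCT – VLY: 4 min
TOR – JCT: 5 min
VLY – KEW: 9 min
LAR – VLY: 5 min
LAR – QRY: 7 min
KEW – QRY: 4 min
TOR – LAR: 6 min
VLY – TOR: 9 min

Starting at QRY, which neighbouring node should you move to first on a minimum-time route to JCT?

Enumerating some paths:
QRY - KEW - VLY - JCT: 4+9+4 = 17
QRY - LAR - VLY - TOR - JCT: 7+5+9+5 = 26
QRY - LAR - VLY - JCT: 7+5+4 = 16
QRY - LAR - TOR - JCT: 7+6+5 = 18
The minimum is 16 min via QRY - LAR - VLY - JCT.
So from QRY the first move is to LAR.

LAR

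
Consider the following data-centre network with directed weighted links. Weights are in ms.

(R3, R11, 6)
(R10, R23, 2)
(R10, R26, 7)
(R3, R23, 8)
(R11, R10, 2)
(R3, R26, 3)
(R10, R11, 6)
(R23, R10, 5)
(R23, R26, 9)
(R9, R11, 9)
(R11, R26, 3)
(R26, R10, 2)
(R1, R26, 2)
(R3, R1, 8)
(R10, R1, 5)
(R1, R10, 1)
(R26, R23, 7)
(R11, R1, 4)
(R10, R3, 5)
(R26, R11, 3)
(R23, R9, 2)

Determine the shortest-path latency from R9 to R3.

Candidate routes:
R9 - R11 - R1 - R10 - R3: 9+4+1+5 = 19
R9 - R11 - R10 - R3: 9+2+5 = 16
R9 - R11 - R26 - R10 - R3: 9+3+2+5 = 19
The minimum is 16 ms via R9 - R11 - R10 - R3.

16 ms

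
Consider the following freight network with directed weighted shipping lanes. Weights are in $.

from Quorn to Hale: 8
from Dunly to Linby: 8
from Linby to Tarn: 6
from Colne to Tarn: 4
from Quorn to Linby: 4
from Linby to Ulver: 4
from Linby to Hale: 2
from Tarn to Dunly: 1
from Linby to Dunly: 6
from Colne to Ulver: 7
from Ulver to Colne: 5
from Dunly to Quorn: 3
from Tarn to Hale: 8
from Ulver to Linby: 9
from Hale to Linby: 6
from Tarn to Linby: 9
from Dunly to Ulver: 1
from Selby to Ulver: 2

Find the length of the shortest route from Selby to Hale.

Shortest distances from Selby:
Selby: 0
Ulver: 2  (via Selby)
Colne: 7  (via Ulver)
Tarn: 11  (via Colne)
Linby: 11  (via Ulver)
Dunly: 12  (via Tarn)
Hale: 13  (via Linby)
Shortest route: Selby–Ulver–Linby–Hale = $13.

$13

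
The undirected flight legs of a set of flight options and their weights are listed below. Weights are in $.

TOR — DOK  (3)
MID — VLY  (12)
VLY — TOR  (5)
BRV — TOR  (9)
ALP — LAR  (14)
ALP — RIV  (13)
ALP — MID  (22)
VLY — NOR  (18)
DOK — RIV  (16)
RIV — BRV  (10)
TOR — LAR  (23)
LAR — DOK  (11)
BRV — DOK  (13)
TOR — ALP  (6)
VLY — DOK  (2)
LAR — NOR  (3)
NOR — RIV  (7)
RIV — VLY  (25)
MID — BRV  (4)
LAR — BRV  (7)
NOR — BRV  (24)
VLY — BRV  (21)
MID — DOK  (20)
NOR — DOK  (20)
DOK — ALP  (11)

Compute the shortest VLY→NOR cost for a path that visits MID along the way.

Shortest VLY→MID: VLY–MID = 12
Shortest MID→NOR: MID–BRV–LAR–NOR = 14
Total via MID: 12 + 14 = $26.

$26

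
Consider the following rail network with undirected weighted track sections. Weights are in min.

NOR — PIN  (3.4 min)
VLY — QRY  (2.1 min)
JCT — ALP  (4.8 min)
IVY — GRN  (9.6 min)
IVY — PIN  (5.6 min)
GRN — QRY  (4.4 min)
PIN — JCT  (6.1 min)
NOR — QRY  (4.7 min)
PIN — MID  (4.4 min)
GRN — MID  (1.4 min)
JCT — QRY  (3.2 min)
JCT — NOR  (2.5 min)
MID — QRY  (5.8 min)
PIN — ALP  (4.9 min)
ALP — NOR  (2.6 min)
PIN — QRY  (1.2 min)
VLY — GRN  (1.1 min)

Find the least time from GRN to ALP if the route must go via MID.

10.7 min

Shortest GRN→MID: GRN–MID = 1.4
Best MID to ALP: MID–PIN–ALP costing 9.3
Total via MID: 1.4 + 9.3 = 10.7 min.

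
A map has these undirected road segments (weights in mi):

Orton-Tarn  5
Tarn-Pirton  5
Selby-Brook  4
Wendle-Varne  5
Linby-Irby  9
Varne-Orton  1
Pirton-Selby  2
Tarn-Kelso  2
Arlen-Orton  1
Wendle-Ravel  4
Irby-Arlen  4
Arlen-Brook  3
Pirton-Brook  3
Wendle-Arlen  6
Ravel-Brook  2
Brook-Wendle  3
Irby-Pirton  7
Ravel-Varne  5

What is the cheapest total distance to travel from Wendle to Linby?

Compare a few routes:
Wendle - Arlen - Irby - Linby: 6+4+9 = 19
Wendle - Brook - Pirton - Irby - Linby: 3+3+7+9 = 22
Wendle - Ravel - Brook - Arlen - Irby - Linby: 4+2+3+4+9 = 22
Wendle - Varne - Orton - Arlen - Irby - Linby: 5+1+1+4+9 = 20
Cheapest is Wendle - Arlen - Irby - Linby at 19 mi.

19 mi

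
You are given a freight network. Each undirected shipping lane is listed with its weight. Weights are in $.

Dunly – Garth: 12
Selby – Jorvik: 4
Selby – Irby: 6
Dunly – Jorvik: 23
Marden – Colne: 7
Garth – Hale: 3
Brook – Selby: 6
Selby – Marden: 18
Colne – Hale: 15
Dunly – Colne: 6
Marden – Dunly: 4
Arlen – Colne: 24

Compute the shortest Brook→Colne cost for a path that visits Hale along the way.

Shortest Brook→Hale: Brook–Selby–Marden–Dunly–Garth–Hale = 43
Shortest Hale→Colne: Hale–Colne = 15
Total via Hale: 43 + 15 = $58.

$58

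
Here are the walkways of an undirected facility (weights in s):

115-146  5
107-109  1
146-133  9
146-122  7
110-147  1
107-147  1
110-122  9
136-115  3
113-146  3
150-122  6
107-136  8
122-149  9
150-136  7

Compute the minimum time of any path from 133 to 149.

Shortest distances from 133:
133: 0
146: 9  (via 133)
113: 12  (via 146)
115: 14  (via 146)
122: 16  (via 146)
136: 17  (via 115)
150: 22  (via 122)
149: 25  (via 122)
Shortest route: 133 → 146 → 122 → 149 = 25 s.

25 s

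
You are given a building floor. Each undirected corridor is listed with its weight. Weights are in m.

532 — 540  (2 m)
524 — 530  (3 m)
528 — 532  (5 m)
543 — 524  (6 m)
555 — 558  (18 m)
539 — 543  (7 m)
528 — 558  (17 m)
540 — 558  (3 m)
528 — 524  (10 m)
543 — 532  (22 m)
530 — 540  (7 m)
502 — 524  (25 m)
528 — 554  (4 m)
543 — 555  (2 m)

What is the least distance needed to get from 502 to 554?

39 m

Running Dijkstra from 502:
502: 0
524: 25  (via 502)
530: 28  (via 524)
543: 31  (via 524)
555: 33  (via 543)
540: 35  (via 530)
528: 35  (via 524)
532: 37  (via 540)
539: 38  (via 543)
558: 38  (via 540)
554: 39  (via 528)
Shortest route: 502 → 524 → 528 → 554 = 39 m.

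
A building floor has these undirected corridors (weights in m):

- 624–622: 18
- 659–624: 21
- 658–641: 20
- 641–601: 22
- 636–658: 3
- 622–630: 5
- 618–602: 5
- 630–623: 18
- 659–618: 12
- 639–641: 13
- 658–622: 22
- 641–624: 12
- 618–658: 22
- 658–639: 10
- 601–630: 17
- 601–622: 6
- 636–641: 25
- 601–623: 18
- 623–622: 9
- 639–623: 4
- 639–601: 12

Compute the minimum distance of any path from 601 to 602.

49 m

Enumerating some paths:
601 - 623 - 639 - 658 - 618 - 602: 18+4+10+22+5 = 59
601 - 639 - 658 - 618 - 602: 12+10+22+5 = 49
601 - 622 - 658 - 618 - 602: 6+22+22+5 = 55
601 - 622 - 623 - 639 - 658 - 618 - 602: 6+9+4+10+22+5 = 56
Cheapest is 601 - 639 - 658 - 618 - 602 at 49 m.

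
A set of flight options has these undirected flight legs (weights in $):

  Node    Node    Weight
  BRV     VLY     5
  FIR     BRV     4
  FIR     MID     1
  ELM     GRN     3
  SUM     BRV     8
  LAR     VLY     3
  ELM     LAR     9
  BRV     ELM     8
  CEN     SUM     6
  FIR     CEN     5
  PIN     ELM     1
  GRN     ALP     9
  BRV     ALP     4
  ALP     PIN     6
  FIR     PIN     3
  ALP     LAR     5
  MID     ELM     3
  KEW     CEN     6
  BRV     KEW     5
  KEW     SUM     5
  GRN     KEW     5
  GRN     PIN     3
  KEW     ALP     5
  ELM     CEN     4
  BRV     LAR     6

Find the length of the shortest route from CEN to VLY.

$14

Shortest distances from CEN:
CEN: 0
ELM: 4  (via CEN)
FIR: 5  (via CEN)
PIN: 5  (via ELM)
KEW: 6  (via CEN)
SUM: 6  (via CEN)
MID: 6  (via FIR)
GRN: 7  (via ELM)
BRV: 9  (via FIR)
ALP: 11  (via PIN)
LAR: 13  (via ELM)
VLY: 14  (via BRV)
Shortest route: CEN–FIR–BRV–VLY = $14.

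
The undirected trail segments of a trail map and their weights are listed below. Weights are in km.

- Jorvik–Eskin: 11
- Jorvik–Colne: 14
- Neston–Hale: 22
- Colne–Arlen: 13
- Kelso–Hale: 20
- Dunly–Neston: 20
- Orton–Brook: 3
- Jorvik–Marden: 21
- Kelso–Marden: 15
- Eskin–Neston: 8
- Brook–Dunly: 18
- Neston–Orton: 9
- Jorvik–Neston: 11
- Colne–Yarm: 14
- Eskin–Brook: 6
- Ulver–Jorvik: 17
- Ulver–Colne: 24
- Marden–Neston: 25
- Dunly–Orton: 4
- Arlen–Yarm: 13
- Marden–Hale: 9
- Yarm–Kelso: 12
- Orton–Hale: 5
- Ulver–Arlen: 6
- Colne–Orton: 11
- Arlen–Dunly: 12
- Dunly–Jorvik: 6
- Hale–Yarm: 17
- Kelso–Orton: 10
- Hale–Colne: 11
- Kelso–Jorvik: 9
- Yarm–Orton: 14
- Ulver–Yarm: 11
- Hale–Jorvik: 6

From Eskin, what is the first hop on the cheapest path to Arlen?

Brook

Candidate routes:
Eskin → Jorvik → Dunly → Arlen: 11+6+12 = 29
Eskin → Brook → Orton → Dunly → Arlen: 6+3+4+12 = 25
Eskin → Neston → Orton → Dunly → Arlen: 8+9+4+12 = 33
The minimum is 25 km via Eskin → Brook → Orton → Dunly → Arlen.
So from Eskin the first move is to Brook.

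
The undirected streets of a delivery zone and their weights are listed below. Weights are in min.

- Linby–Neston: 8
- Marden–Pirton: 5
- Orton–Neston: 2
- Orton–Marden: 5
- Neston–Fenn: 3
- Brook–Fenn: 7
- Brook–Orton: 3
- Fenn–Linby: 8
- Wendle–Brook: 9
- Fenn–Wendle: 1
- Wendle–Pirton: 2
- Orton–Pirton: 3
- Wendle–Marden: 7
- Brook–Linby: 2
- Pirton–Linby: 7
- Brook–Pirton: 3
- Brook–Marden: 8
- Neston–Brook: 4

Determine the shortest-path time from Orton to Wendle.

Shortest distances from Orton:
Orton: 0
Neston: 2  (via Orton)
Pirton: 3  (via Orton)
Brook: 3  (via Orton)
Wendle: 5  (via Pirton)
Shortest route: Orton → Pirton → Wendle = 5 min.

5 min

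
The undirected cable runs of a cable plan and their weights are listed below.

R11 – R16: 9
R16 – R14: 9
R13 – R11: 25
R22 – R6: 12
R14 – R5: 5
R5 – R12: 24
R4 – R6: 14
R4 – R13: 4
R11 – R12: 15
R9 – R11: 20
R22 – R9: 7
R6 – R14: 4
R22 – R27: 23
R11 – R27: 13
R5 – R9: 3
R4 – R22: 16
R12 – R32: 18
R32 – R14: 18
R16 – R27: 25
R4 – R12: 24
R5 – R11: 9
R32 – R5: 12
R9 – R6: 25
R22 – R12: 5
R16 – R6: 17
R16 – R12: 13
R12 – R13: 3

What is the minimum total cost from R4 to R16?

20

Compare a few routes:
R4 → R13 → R12 → R11 → R16: 4+3+15+9 = 31
R4 → R13 → R12 → R16: 4+3+13 = 20
R4 → R6 → R16: 14+17 = 31
R4 → R6 → R14 → R16: 14+4+9 = 27
The minimum is 20 via R4 → R13 → R12 → R16.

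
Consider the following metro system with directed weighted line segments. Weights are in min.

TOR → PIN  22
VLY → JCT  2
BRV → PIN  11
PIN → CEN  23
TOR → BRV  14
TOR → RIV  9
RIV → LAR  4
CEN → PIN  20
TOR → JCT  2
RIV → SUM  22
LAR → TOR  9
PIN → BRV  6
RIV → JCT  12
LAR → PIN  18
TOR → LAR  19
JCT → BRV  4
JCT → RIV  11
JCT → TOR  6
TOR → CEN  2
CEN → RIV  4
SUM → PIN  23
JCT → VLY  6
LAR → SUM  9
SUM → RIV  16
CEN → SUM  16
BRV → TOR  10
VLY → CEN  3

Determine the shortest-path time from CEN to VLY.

Enumerating some paths:
CEN–RIV–LAR–TOR–JCT–VLY: 4+4+9+2+6 = 25
CEN–SUM–RIV–JCT–VLY: 16+16+12+6 = 50
CEN–RIV–JCT–VLY: 4+12+6 = 22
CEN–PIN–BRV–TOR–JCT–VLY: 20+6+10+2+6 = 44
Cheapest is CEN–RIV–JCT–VLY at 22 min.

22 min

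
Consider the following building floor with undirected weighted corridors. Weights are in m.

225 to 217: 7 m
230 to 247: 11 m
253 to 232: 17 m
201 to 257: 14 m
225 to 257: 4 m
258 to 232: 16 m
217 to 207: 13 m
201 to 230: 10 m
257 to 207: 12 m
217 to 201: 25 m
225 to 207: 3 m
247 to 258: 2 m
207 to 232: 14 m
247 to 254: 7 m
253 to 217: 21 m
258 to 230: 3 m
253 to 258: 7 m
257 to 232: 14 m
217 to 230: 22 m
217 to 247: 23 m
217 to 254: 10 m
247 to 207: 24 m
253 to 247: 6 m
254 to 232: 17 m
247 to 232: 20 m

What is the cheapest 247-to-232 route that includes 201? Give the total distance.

43 m

Best 247 to 201: 247–258–230–201 costing 15
Best 201 to 232: 201–257–232 costing 28
Total via 201: 15 + 28 = 43 m.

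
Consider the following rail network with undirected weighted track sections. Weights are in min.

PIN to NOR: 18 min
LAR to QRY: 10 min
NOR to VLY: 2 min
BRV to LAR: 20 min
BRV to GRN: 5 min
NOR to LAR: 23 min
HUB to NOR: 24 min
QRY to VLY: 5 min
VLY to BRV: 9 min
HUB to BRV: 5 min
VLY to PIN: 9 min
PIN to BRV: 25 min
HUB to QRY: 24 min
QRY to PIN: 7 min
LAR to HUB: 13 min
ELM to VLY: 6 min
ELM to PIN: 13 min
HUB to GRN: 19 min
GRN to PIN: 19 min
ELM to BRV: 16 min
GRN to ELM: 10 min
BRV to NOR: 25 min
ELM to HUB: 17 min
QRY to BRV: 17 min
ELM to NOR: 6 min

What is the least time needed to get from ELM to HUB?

Settle nodes by increasing distance from ELM:
ELM: 0
VLY: 6  (via ELM)
NOR: 6  (via ELM)
GRN: 10  (via ELM)
QRY: 11  (via VLY)
PIN: 13  (via ELM)
BRV: 15  (via VLY)
HUB: 17  (via ELM)
Shortest route: ELM → HUB = 17 min.

17 min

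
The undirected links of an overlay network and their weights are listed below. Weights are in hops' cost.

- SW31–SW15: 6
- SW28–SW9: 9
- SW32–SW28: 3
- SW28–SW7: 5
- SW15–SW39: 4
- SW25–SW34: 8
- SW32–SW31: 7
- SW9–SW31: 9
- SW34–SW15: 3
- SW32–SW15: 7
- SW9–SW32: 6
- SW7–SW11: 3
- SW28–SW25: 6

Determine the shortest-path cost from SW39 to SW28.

Settle nodes by increasing distance from SW39:
SW39: 0
SW15: 4  (via SW39)
SW34: 7  (via SW15)
SW31: 10  (via SW15)
SW32: 11  (via SW15)
SW28: 14  (via SW32)
Shortest route: SW39 → SW15 → SW32 → SW28 = 14 hops' cost.

14 hops' cost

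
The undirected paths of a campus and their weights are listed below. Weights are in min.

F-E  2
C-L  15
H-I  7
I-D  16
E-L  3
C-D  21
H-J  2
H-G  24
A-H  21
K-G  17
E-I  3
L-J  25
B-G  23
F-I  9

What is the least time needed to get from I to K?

Candidate routes:
I–E–L–J–H–G–K: 3+3+25+2+24+17 = 74
I–F–E–L–J–H–G–K: 9+2+3+25+2+24+17 = 82
I–H–G–K: 7+24+17 = 48
I–D–C–L–J–H–G–K: 16+21+15+25+2+24+17 = 120
The minimum is 48 min via I–H–G–K.

48 min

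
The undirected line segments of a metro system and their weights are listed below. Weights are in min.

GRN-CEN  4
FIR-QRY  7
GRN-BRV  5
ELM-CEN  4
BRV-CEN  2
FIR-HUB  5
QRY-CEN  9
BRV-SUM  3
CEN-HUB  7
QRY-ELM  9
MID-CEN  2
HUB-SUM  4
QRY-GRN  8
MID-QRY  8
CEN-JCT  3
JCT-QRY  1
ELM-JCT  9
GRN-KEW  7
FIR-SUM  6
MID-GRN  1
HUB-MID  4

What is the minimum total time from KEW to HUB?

12 min

Candidate routes:
KEW - GRN - CEN - MID - HUB: 7+4+2+4 = 17
KEW - GRN - MID - CEN - HUB: 7+1+2+7 = 17
KEW - GRN - MID - HUB: 7+1+4 = 12
KEW - GRN - CEN - HUB: 7+4+7 = 18
Cheapest is KEW - GRN - MID - HUB at 12 min.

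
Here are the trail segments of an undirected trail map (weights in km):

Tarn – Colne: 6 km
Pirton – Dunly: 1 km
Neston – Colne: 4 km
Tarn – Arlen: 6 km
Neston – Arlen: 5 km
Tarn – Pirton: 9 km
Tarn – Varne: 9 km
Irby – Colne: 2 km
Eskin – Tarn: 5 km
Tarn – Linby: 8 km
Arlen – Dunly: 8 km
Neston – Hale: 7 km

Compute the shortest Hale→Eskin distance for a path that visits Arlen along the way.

23 km

Shortest Hale→Arlen: Hale → Neston → Arlen = 12
Best Arlen to Eskin: Arlen → Tarn → Eskin costing 11
Total via Arlen: 12 + 11 = 23 km.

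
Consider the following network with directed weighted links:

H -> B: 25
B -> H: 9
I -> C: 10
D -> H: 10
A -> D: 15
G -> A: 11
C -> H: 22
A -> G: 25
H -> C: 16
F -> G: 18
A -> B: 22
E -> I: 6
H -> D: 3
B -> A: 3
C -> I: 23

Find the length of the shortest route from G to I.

Settle nodes by increasing distance from G:
G: 0
A: 11  (via G)
D: 26  (via A)
B: 33  (via A)
H: 36  (via D)
C: 52  (via H)
I: 75  (via C)
Shortest route: G → A → D → H → C → I = 75.

75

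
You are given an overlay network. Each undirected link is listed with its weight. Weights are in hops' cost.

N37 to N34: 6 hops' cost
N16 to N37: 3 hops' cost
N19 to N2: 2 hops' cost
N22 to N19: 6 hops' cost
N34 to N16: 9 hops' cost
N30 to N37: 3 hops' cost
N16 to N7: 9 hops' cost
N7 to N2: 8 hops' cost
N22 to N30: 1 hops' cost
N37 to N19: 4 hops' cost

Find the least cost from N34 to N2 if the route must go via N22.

18 hops' cost

Shortest N34→N22: N34 → N37 → N30 → N22 = 10
Best N22 to N2: N22 → N19 → N2 costing 8
Total via N22: 10 + 8 = 18 hops' cost.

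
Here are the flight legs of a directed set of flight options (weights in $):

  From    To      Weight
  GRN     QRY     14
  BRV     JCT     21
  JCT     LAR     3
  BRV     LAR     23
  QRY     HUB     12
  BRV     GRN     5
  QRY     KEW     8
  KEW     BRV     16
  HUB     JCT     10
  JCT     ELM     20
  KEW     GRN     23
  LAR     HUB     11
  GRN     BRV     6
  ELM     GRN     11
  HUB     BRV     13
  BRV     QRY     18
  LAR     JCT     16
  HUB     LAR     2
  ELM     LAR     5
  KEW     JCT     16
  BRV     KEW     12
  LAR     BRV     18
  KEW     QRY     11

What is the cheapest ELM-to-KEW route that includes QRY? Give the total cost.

$33

Best ELM to QRY: ELM–GRN–QRY costing 25
Best QRY to KEW: QRY–KEW costing 8
Total via QRY: 25 + 8 = $33.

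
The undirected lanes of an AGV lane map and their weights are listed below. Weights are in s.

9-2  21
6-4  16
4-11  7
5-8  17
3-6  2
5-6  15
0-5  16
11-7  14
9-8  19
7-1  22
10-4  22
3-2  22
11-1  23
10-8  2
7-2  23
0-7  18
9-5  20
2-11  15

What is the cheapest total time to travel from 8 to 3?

Shortest distances from 8:
8: 0
10: 2  (via 8)
5: 17  (via 8)
9: 19  (via 8)
4: 24  (via 10)
11: 31  (via 4)
6: 32  (via 5)
0: 33  (via 5)
3: 34  (via 6)
Shortest route: 8 → 5 → 6 → 3 = 34 s.

34 s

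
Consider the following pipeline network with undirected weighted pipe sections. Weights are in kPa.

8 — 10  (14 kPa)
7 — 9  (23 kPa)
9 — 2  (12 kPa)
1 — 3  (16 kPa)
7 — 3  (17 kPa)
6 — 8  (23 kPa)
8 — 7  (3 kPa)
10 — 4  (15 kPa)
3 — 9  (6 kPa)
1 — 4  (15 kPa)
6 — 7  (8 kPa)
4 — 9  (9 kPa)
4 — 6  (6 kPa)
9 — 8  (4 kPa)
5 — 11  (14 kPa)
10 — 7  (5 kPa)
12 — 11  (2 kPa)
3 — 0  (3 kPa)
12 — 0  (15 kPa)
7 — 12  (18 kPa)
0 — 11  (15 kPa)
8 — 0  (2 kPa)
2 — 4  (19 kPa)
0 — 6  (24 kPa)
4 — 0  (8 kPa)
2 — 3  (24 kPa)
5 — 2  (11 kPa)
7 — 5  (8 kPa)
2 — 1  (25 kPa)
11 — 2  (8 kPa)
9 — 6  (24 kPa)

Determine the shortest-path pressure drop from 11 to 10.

25 kPa

Enumerating some paths:
11 → 5 → 7 → 10: 14+8+5 = 27
11 → 12 → 7 → 10: 2+18+5 = 25
Cheapest is 11 → 12 → 7 → 10 at 25 kPa.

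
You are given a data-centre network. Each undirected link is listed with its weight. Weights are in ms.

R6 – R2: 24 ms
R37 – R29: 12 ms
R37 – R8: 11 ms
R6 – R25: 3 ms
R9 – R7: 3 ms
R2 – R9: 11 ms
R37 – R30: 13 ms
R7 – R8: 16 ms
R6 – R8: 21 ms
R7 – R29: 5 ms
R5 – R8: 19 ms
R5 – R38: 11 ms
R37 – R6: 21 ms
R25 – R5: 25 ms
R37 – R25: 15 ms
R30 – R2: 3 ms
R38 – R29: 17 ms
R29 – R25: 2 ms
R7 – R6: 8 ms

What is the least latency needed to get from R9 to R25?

Enumerating some paths:
R9–R7–R29–R25: 3+5+2 = 10
R9–R7–R6–R25: 3+8+3 = 14
Cheapest is R9–R7–R29–R25 at 10 ms.

10 ms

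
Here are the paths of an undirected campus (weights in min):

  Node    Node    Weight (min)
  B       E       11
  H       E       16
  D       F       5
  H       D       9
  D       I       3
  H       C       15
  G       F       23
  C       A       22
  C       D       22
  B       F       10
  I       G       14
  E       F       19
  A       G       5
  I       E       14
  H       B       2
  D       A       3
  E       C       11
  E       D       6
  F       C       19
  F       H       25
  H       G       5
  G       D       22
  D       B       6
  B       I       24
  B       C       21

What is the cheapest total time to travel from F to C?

19 min

Running Dijkstra from F:
F: 0
D: 5  (via F)
A: 8  (via D)
I: 8  (via D)
B: 10  (via F)
E: 11  (via D)
H: 12  (via B)
G: 13  (via A)
C: 19  (via F)
Shortest route: F → C = 19 min.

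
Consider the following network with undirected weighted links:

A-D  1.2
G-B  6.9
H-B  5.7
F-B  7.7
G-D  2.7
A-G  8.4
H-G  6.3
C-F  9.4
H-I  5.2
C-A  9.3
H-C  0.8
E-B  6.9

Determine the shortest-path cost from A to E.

Compare a few routes:
A → C → H → B → E: 9.3+0.8+5.7+6.9 = 22.7
A → D → G → H → B → E: 1.2+2.7+6.3+5.7+6.9 = 22.8
A → G → B → E: 8.4+6.9+6.9 = 22.2
A → D → G → B → E: 1.2+2.7+6.9+6.9 = 17.7
Cheapest is A → D → G → B → E at 17.7.

17.7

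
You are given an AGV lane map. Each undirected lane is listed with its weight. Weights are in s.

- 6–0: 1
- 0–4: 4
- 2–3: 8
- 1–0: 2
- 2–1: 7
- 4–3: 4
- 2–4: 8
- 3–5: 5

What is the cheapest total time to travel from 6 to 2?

Compare a few routes:
6 - 0 - 4 - 3 - 2: 1+4+4+8 = 17
6 - 0 - 4 - 2: 1+4+8 = 13
6 - 0 - 1 - 2: 1+2+7 = 10
Cheapest is 6 - 0 - 1 - 2 at 10 s.

10 s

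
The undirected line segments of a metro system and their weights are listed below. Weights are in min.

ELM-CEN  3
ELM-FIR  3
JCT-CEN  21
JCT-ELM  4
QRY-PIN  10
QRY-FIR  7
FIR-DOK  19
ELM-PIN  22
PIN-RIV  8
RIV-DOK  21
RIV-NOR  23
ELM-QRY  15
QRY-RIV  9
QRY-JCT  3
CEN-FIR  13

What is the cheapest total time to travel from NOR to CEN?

Shortest distances from NOR:
NOR: 0
RIV: 23  (via NOR)
PIN: 31  (via RIV)
QRY: 32  (via RIV)
JCT: 35  (via QRY)
ELM: 39  (via JCT)
FIR: 39  (via QRY)
CEN: 42  (via ELM)
Shortest route: NOR–RIV–QRY–JCT–ELM–CEN = 42 min.

42 min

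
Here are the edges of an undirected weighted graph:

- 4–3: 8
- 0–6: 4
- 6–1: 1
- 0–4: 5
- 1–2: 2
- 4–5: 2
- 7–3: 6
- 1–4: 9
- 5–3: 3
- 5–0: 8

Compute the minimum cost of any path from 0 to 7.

Shortest distances from 0:
0: 0
6: 4  (via 0)
1: 5  (via 6)
4: 5  (via 0)
2: 7  (via 1)
5: 7  (via 4)
3: 10  (via 5)
7: 16  (via 3)
Shortest route: 0–4–5–3–7 = 16.

16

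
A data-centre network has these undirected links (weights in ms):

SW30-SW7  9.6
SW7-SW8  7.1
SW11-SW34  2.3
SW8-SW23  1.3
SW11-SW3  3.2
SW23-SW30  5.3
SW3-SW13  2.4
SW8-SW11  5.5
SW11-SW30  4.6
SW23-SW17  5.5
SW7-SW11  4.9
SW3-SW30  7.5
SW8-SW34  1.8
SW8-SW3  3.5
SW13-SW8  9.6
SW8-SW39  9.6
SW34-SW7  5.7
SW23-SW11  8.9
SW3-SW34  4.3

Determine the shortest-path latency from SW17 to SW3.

Running Dijkstra from SW17:
SW17: 0
SW23: 5.5  (via SW17)
SW8: 6.8  (via SW23)
SW34: 8.6  (via SW8)
SW3: 10.3  (via SW8)
Shortest route: SW17–SW23–SW8–SW3 = 10.3 ms.

10.3 ms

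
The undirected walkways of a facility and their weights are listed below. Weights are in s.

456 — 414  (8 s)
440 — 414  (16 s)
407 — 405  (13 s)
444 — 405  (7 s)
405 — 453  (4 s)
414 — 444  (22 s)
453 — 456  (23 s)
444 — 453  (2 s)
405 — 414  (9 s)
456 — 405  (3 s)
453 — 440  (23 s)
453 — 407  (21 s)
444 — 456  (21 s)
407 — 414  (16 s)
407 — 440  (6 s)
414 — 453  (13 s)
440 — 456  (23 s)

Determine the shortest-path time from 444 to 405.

Enumerating some paths:
444 → 405: 7 = 7
444 → 453 → 405: 2+4 = 6
The minimum is 6 s via 444 → 453 → 405.

6 s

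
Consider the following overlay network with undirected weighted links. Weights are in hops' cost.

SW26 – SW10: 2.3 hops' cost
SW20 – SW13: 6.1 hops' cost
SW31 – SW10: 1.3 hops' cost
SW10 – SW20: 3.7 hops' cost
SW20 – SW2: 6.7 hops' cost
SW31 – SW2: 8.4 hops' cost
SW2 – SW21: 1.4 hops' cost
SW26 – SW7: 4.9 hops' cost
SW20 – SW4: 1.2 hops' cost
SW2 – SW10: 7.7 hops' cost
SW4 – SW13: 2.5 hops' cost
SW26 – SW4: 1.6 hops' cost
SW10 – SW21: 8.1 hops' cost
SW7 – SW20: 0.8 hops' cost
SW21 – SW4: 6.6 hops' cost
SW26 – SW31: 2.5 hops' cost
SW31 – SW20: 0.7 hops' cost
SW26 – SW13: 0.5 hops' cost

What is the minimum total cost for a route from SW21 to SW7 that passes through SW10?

Best SW21 to SW10: SW21–SW10 costing 8.1
Shortest SW10→SW7: SW10–SW31–SW20–SW7 = 2.8
Total via SW10: 8.1 + 2.8 = 10.9 hops' cost.

10.9 hops' cost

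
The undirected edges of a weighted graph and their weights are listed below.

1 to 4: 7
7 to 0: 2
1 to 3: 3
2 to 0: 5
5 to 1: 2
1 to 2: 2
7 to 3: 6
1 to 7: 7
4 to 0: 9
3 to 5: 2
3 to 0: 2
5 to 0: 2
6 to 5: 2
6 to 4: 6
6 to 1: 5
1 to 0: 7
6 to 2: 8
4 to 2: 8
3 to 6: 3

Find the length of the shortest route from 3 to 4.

Compare a few routes:
3–5–6–4: 2+2+6 = 10
3–1–4: 3+7 = 10
3–6–4: 3+6 = 9
The minimum is 9 via 3–6–4.

9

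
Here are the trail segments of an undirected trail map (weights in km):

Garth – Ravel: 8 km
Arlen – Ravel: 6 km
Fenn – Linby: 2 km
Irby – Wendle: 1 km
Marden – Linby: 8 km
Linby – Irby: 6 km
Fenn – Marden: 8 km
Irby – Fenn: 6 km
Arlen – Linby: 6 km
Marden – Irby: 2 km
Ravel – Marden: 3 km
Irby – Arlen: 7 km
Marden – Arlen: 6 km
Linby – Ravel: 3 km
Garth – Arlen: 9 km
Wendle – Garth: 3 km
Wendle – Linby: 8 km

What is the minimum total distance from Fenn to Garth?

Compare a few routes:
Fenn–Linby–Ravel–Garth: 2+3+8 = 13
Fenn–Linby–Wendle–Garth: 2+8+3 = 13
Fenn–Linby–Irby–Wendle–Garth: 2+6+1+3 = 12
Fenn–Irby–Wendle–Garth: 6+1+3 = 10
Cheapest is Fenn–Irby–Wendle–Garth at 10 km.

10 km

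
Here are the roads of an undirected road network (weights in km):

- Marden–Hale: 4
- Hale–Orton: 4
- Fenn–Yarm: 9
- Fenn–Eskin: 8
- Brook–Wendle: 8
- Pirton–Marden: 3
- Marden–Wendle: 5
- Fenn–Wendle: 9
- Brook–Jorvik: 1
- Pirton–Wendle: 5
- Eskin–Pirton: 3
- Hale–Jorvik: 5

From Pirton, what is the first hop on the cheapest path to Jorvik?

Marden

Candidate routes:
Pirton → Wendle → Marden → Hale → Jorvik: 5+5+4+5 = 19
Pirton → Marden → Hale → Jorvik: 3+4+5 = 12
Pirton → Wendle → Brook → Jorvik: 5+8+1 = 14
Pirton → Marden → Wendle → Brook → Jorvik: 3+5+8+1 = 17
Cheapest is Pirton → Marden → Hale → Jorvik at 12 km.
So from Pirton the first move is to Marden.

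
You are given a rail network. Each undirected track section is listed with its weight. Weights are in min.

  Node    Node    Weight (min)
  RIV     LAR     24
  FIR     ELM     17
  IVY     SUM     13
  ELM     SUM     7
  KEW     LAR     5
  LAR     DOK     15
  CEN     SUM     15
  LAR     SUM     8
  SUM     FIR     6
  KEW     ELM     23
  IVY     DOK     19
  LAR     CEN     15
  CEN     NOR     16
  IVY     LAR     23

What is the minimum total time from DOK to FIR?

29 min

Running Dijkstra from DOK:
DOK: 0
LAR: 15  (via DOK)
IVY: 19  (via DOK)
KEW: 20  (via LAR)
SUM: 23  (via LAR)
FIR: 29  (via SUM)
Shortest route: DOK → LAR → SUM → FIR = 29 min.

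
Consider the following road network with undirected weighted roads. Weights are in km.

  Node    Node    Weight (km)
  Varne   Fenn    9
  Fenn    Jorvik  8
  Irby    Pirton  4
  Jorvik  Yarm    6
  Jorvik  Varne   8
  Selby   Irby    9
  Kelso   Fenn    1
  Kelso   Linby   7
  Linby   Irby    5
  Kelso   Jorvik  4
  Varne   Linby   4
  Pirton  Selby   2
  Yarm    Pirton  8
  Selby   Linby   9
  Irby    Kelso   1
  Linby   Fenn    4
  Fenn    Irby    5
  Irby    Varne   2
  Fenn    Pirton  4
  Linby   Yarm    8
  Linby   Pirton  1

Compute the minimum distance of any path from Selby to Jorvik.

11 km

Compare a few routes:
Selby - Pirton - Linby - Fenn - Kelso - Jorvik: 2+1+4+1+4 = 12
Selby - Pirton - Irby - Kelso - Jorvik: 2+4+1+4 = 11
The minimum is 11 km via Selby - Pirton - Irby - Kelso - Jorvik.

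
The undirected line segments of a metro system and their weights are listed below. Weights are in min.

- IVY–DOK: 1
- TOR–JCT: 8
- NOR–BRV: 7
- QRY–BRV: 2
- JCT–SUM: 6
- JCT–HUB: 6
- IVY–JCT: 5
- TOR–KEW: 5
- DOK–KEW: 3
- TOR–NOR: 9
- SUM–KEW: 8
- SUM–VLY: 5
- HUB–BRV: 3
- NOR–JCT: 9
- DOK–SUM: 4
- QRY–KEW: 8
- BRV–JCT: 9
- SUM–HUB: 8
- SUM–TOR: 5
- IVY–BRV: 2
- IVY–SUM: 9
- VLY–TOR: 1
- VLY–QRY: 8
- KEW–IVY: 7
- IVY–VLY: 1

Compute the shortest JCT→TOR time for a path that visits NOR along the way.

Shortest JCT→NOR: JCT → NOR = 9
Best NOR to TOR: NOR → TOR costing 9
Total via NOR: 9 + 9 = 18 min.

18 min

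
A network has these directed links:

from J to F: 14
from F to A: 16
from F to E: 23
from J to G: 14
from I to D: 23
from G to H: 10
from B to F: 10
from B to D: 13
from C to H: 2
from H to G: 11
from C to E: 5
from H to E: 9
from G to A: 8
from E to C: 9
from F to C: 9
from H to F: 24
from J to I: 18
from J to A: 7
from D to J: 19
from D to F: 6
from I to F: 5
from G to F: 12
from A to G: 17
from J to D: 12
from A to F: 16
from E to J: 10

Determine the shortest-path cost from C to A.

21

Settle nodes by increasing distance from C:
C: 0
H: 2  (via C)
E: 5  (via C)
G: 13  (via H)
J: 15  (via E)
A: 21  (via G)
Shortest route: C–H–G–A = 21.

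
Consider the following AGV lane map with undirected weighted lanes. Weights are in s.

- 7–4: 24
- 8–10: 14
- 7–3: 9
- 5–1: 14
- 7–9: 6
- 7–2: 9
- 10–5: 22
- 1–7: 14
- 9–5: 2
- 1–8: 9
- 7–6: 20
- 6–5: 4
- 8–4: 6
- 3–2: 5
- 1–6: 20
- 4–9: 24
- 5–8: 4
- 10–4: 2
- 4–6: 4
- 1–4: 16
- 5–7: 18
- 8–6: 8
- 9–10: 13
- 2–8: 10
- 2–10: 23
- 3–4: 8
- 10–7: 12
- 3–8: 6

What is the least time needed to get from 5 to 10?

10 s

Shortest distances from 5:
5: 0
9: 2  (via 5)
6: 4  (via 5)
8: 4  (via 5)
4: 8  (via 6)
7: 8  (via 9)
3: 10  (via 8)
10: 10  (via 4)
Shortest route: 5 → 6 → 4 → 10 = 10 s.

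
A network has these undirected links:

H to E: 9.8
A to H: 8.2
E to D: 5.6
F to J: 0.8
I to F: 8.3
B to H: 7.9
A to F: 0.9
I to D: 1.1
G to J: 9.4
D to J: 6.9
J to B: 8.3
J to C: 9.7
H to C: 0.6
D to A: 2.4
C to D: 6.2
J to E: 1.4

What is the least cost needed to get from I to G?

14.6

Running Dijkstra from I:
I: 0
D: 1.1  (via I)
A: 3.5  (via D)
F: 4.4  (via A)
J: 5.2  (via F)
E: 6.6  (via J)
C: 7.3  (via D)
H: 7.9  (via C)
B: 13.5  (via J)
G: 14.6  (via J)
Shortest route: I–D–A–F–J–G = 14.6.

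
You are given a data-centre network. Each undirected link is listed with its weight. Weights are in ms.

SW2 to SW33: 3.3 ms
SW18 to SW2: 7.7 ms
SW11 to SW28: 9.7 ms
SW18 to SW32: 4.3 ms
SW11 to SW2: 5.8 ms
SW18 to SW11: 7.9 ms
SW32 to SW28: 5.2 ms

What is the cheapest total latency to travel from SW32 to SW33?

Candidate routes:
SW32–SW18–SW2–SW33: 4.3+7.7+3.3 = 15.3
SW32–SW28–SW11–SW2–SW33: 5.2+9.7+5.8+3.3 = 24
SW32–SW18–SW11–SW2–SW33: 4.3+7.9+5.8+3.3 = 21.3
Cheapest is SW32–SW18–SW2–SW33 at 15.3 ms.

15.3 ms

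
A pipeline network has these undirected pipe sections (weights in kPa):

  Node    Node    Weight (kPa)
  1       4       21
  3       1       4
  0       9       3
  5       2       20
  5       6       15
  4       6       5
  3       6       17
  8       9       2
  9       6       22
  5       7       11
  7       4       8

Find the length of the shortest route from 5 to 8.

Shortest distances from 5:
5: 0
7: 11  (via 5)
6: 15  (via 5)
4: 19  (via 7)
2: 20  (via 5)
3: 32  (via 6)
1: 36  (via 3)
9: 37  (via 6)
8: 39  (via 9)
Shortest route: 5 → 6 → 9 → 8 = 39 kPa.

39 kPa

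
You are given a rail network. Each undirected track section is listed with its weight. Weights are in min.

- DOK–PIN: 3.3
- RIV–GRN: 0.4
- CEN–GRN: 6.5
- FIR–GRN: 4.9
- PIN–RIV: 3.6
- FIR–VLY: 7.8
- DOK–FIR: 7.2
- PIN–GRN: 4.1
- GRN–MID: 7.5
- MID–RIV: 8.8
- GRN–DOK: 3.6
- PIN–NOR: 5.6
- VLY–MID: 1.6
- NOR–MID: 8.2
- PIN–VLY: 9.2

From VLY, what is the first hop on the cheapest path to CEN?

Compare a few routes:
VLY - MID - RIV - GRN - CEN: 1.6+8.8+0.4+6.5 = 17.3
VLY - MID - GRN - CEN: 1.6+7.5+6.5 = 15.6
The minimum is 15.6 min via VLY - MID - GRN - CEN.
So from VLY the first move is to MID.

MID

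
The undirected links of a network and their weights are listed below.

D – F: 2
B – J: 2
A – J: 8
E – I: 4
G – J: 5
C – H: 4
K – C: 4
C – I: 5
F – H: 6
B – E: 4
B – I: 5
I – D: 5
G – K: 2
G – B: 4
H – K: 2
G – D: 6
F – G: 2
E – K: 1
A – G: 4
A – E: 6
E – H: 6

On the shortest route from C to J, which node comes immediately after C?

Enumerating some paths:
C → K → G → J: 4+2+5 = 11
C → H → K → E → B → J: 4+2+1+4+2 = 13
C → I → B → J: 5+5+2 = 12
C → K → G → B → J: 4+2+4+2 = 12
Cheapest is C → K → G → J at 11.
So from C the first move is to K.

K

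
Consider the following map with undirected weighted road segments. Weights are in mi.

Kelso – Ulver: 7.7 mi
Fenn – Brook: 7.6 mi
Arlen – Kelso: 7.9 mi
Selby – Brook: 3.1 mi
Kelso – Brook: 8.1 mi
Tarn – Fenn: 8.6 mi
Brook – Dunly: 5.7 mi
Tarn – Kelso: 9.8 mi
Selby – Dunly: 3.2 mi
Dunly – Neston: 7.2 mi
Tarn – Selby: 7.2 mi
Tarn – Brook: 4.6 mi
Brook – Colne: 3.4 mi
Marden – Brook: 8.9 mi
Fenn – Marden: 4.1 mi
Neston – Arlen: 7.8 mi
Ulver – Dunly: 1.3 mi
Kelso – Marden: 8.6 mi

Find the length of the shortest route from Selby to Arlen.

18.2 mi

Candidate routes:
Selby → Dunly → Ulver → Kelso → Arlen: 3.2+1.3+7.7+7.9 = 20.1
Selby → Brook → Kelso → Arlen: 3.1+8.1+7.9 = 19.1
Selby → Dunly → Neston → Arlen: 3.2+7.2+7.8 = 18.2
The minimum is 18.2 mi via Selby → Dunly → Neston → Arlen.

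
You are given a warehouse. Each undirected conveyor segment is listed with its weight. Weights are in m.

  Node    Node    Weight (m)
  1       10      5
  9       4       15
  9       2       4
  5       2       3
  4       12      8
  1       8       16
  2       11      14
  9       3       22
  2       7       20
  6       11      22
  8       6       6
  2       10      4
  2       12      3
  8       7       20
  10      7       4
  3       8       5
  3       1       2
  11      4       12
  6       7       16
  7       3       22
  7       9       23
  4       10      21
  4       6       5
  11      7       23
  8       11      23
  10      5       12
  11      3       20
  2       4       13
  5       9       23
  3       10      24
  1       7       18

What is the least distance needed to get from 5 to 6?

19 m

Compare a few routes:
5 → 2 → 4 → 6: 3+13+5 = 21
5 → 2 → 10 → 1 → 3 → 8 → 6: 3+4+5+2+5+6 = 25
5 → 2 → 12 → 4 → 6: 3+3+8+5 = 19
The minimum is 19 m via 5 → 2 → 12 → 4 → 6.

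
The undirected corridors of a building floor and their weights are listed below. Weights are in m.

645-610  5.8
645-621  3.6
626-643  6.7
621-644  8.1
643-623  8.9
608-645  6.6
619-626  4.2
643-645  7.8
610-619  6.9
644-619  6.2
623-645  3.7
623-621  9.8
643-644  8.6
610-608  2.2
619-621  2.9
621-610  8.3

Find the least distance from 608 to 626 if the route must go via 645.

Best 608 to 645: 608 → 645 costing 6.6
Shortest 645→626: 645 → 621 → 619 → 626 = 10.7
Total via 645: 6.6 + 10.7 = 17.3 m.

17.3 m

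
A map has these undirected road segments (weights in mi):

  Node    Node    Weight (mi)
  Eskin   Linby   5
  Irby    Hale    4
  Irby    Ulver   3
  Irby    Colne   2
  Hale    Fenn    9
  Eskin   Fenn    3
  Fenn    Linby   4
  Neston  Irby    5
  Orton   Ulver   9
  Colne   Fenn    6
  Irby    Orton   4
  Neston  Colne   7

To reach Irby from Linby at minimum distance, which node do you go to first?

Fenn

Enumerating some paths:
Linby - Eskin - Fenn - Colne - Irby: 5+3+6+2 = 16
Linby - Fenn - Colne - Irby: 4+6+2 = 12
The minimum is 12 mi via Linby - Fenn - Colne - Irby.
So from Linby the first move is to Fenn.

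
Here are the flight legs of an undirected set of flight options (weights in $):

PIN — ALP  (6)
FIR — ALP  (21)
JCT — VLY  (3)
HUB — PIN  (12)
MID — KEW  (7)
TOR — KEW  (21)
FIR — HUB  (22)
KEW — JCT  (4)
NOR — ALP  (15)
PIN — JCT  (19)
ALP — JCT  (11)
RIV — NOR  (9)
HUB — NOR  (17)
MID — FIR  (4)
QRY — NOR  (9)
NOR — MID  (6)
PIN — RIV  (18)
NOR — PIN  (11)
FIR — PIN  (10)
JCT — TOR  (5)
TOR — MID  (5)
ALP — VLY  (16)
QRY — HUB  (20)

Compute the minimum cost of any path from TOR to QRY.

$20

Compare a few routes:
TOR–JCT–ALP–NOR–QRY: 5+11+15+9 = 40
TOR–JCT–KEW–MID–NOR–QRY: 5+4+7+6+9 = 31
TOR–MID–NOR–QRY: 5+6+9 = 20
TOR–MID–FIR–PIN–NOR–QRY: 5+4+10+11+9 = 39
Cheapest is TOR–MID–NOR–QRY at $20.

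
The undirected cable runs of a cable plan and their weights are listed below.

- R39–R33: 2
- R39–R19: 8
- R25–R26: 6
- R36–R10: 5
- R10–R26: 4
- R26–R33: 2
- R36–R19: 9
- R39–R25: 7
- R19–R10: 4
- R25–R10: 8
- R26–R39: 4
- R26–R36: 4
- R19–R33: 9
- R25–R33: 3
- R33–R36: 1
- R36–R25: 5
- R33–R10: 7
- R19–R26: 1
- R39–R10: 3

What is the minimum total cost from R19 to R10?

4

Enumerating some paths:
R19–R10: 4 = 4
R19–R26–R10: 1+4 = 5
Cheapest is R19–R10 at 4.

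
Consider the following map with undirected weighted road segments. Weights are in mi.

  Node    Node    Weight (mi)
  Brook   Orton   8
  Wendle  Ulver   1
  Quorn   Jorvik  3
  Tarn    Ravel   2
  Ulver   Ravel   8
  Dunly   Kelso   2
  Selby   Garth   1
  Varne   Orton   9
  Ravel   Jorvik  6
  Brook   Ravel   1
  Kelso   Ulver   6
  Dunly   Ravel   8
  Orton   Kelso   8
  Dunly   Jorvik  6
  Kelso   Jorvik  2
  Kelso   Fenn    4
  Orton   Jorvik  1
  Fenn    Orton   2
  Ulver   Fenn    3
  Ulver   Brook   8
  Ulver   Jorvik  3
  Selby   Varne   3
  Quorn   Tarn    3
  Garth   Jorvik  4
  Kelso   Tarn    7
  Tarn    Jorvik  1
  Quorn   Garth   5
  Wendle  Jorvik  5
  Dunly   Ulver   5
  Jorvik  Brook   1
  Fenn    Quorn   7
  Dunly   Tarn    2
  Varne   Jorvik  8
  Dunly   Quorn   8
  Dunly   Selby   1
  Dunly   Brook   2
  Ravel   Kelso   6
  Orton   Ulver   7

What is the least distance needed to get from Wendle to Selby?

7 mi

Candidate routes:
Wendle → Ulver → Dunly → Selby: 1+5+1 = 7
Wendle → Ulver → Jorvik → Brook → Dunly → Selby: 1+3+1+2+1 = 8
Wendle → Ulver → Jorvik → Tarn → Dunly → Selby: 1+3+1+2+1 = 8
Cheapest is Wendle → Ulver → Dunly → Selby at 7 mi.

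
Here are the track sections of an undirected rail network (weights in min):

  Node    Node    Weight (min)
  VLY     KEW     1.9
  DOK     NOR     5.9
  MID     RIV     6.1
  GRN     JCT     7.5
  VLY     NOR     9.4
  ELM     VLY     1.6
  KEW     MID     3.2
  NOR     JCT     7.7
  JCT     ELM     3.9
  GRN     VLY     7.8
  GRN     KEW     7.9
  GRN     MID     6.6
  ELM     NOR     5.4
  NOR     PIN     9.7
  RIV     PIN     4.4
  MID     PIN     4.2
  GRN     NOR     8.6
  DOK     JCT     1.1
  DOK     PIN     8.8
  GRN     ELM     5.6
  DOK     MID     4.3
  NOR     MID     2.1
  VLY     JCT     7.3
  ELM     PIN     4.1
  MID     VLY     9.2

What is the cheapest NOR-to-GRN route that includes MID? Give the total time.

Best NOR to MID: NOR → MID costing 2.1
Best MID to GRN: MID → GRN costing 6.6
Total via MID: 2.1 + 6.6 = 8.7 min.

8.7 min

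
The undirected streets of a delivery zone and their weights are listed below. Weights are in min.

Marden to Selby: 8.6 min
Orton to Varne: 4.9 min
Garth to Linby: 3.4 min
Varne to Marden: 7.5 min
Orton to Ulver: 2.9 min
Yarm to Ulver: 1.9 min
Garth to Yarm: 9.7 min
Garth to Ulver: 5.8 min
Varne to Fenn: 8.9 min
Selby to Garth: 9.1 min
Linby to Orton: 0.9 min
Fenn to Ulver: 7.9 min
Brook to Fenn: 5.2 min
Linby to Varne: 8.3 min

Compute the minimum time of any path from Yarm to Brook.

15 min

Settle nodes by increasing distance from Yarm:
Yarm: 0
Ulver: 1.9  (via Yarm)
Orton: 4.8  (via Ulver)
Linby: 5.7  (via Orton)
Garth: 7.7  (via Ulver)
Varne: 9.7  (via Orton)
Fenn: 9.8  (via Ulver)
Brook: 15  (via Fenn)
Shortest route: Yarm–Ulver–Fenn–Brook = 15 min.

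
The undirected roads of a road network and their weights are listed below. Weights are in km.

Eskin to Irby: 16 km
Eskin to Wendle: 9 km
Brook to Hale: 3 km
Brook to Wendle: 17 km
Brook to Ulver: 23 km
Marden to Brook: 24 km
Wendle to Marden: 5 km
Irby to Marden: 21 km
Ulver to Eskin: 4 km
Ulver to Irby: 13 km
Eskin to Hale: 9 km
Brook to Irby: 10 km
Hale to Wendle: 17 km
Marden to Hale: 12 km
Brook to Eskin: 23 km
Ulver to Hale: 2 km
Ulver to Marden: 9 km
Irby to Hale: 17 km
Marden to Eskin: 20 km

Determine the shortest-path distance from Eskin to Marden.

13 km

Running Dijkstra from Eskin:
Eskin: 0
Ulver: 4  (via Eskin)
Hale: 6  (via Ulver)
Wendle: 9  (via Eskin)
Brook: 9  (via Hale)
Marden: 13  (via Ulver)
Shortest route: Eskin → Ulver → Marden = 13 km.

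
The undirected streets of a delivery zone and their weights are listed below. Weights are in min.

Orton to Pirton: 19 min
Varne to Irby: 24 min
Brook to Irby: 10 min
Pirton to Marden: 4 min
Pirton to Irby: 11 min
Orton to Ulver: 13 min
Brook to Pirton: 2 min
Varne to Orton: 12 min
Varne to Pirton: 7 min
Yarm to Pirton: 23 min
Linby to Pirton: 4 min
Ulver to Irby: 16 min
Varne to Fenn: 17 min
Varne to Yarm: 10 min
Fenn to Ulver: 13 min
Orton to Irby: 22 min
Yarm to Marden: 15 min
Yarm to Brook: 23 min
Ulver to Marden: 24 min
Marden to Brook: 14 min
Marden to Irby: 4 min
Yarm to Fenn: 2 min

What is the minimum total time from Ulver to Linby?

Shortest distances from Ulver:
Ulver: 0
Fenn: 13  (via Ulver)
Orton: 13  (via Ulver)
Yarm: 15  (via Fenn)
Irby: 16  (via Ulver)
Marden: 20  (via Irby)
Pirton: 24  (via Marden)
Varne: 25  (via Orton)
Brook: 26  (via Irby)
Linby: 28  (via Pirton)
Shortest route: Ulver → Irby → Marden → Pirton → Linby = 28 min.

28 min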